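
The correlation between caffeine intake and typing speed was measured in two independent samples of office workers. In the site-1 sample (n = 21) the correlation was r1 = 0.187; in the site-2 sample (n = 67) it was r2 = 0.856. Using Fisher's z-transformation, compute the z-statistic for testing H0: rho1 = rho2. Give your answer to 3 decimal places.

z1 = atanh(0.187) = 0.189227,  z2 = atanh(0.856) = 1.278183
SE = √(1/(n1−3) + 1/(n2−3)) = √(1/18 + 1/64) = √(0.0555556 + 0.0156250) = √0.0711806 = 0.266797
z = (z1 − z2)/SE = (0.189227 − 1.278183) / 0.266797 = -1.088956 / 0.266797 = -4.082

-4.082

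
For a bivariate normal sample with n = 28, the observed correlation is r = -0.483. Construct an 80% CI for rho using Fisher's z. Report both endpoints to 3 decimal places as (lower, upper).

Fisher z: z_r = atanh(r) = ½·ln((1+(-0.483))/(1−(-0.483))) = -0.526890
SE(z) = 1/√(n−3) = 1/√25 = 0.200000
80% ⇒ z* = 1.282; margin = 1.282·0.200000 = 0.256400
CI on z-scale: (-0.783290, -0.270490)
Back-transform: tanh(-0.783290) = -0.654591, tanh(-0.270490) = -0.264081

(-0.655, -0.264)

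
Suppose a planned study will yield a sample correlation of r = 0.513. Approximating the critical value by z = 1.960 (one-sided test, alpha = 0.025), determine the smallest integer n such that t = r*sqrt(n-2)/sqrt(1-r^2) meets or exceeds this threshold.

r√(n−2)/√(1−r²) ≥ 1.960  ⇔  n−2 ≥ (1.960)²·(1−r²)/r²
(1−r²)/r² = (1−0.263169)/0.263169 = 2.7998
n ≥ 2 + 3.8416·2.7998 = 2 + 10.7557 = 12.7557
⌈12.7557⌉ = 13

13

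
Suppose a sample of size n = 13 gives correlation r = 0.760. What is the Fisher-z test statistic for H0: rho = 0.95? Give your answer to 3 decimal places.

z_r = atanh(0.760) = 0.996215,  z_0 = atanh(0.95) = 1.831781
SE = 1/√(n−3) = 1/√10 = 0.316228
z = (z_r − z_0)/SE = (0.996215 − 1.831781) / 0.316228 = -0.835566 / 0.316228 = -2.642

-2.642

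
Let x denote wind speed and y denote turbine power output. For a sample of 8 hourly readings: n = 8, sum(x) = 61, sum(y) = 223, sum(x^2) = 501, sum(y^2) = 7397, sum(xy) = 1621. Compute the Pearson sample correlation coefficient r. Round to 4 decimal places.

Numerator: nΣxy − (Σx)(Σy) = 8·1621 − (61)(223) = -635
Denominator: √[(nΣx²−(Σx)²)(nΣy²−(Σy)²)]
  nΣx²−(Σx)² = 8·501 − 3721 = 287;  nΣy²−(Σy)² = 8·7397 − 49729 = 9447
  √(287·9447) = √2711289 = 1646.5992
r = -635 / 1646.5992 = -0.3856

-0.3856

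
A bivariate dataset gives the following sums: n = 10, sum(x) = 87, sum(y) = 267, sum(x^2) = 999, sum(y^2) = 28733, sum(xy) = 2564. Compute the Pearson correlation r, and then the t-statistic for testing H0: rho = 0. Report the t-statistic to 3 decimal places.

S_xy = nΣxy − ΣxΣy = 10·2564 − 87·267 = 25640 − 23229 = 2411
S_xx = nΣx² − (Σx)² = 10·999 − 87² = 9990 − 7569 = 2421
S_yy = nΣy² − (Σy)² = 10·28733 − 267² = 287330 − 71289 = 216041
r = S_xy / √(S_xx·S_yy) = 2411 / √(2421·216041) = 2411 / √523035261 = 2411 / 22869.9642 = 0.1054
t = r·√(n−2)/√(1−r²) = 0.1054·√8 / √(1−0.011109) = 0.298116 / 0.994430 = 0.300

0.300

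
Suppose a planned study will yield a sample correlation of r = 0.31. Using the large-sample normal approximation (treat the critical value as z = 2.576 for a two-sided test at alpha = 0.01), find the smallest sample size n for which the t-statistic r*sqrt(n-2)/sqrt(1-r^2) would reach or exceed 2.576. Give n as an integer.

r√(n−2)/√(1−r²) ≥ 2.576  ⇔  n−2 ≥ (2.576)²·(1−r²)/r²
(1−r²)/r² = (1−0.0961)/0.0961 = 9.4058
n ≥ 2 + 6.635776·9.4058 = 2 + 62.4148 = 64.4148
⌈64.4148⌉ = 65

65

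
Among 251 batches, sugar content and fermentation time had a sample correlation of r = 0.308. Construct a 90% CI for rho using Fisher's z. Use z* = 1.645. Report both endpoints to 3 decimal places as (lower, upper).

z_r = atanh(0.308) = 0.318334;  SE = 1/√(n−3) = 1/√248 = 0.063500
z-limits: 0.318334 ± 1.645·0.063500 = 0.318334 ± 0.104458 = [0.213876, 0.422792]
ρ-limits: (tanh 0.213876, tanh 0.422792) = (0.211, 0.399)

(0.211, 0.399)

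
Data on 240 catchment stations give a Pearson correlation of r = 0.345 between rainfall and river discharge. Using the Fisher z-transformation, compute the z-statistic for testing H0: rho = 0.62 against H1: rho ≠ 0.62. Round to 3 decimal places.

-5.623

Fisher z: atanh(0.345) = 0.359757, atanh(0.62) = 0.725005
z = (z_r − z_0)·√(n−3) = (0.359757 − 0.725005)·√237 = -0.365248 · 15.394804 = -5.623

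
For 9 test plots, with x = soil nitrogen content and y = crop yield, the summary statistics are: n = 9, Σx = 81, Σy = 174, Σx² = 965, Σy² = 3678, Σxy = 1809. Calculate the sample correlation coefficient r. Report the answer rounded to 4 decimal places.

0.8927

S_xy = nΣxy − ΣxΣy = 9·1809 − 81·174 = 16281 − 14094 = 2187
S_xx = nΣx² − (Σx)² = 9·965 − 81² = 8685 − 6561 = 2124
S_yy = nΣy² − (Σy)² = 9·3678 − 174² = 33102 − 30276 = 2826
r = S_xy / √(S_xx·S_yy) = 2187 / √(2124·2826) = 2187 / √6002424 = 2187 / 2449.9845 = 0.8927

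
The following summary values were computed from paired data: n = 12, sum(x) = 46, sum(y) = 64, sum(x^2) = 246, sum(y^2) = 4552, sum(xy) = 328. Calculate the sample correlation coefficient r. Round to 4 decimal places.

Numerator: nΣxy − (Σx)(Σy) = 12·328 − (46)(64) = 992
Denominator: √[(nΣx²−(Σx)²)(nΣy²−(Σy)²)]
  nΣx²−(Σx)² = 12·246 − 2116 = 836;  nΣy²−(Σy)² = 12·4552 − 4096 = 50528
  √(836·50528) = √42241408 = 6499.3390
r = 992 / 6499.3390 = 0.1526

0.1526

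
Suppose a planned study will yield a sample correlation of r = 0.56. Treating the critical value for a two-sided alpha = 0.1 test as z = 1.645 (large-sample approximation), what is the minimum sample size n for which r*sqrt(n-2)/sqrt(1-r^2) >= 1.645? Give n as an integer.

8

Need r·√(n−2)/√(1−r²) ≥ 1.645
√(n−2) ≥ 1.645·√(1−0.3136) / 0.56 = 1.645·0.828493 / 0.56 = 2.4337
n−2 ≥ 5.9229  ⇒  n ≥ 7.9229
Smallest integer n = 8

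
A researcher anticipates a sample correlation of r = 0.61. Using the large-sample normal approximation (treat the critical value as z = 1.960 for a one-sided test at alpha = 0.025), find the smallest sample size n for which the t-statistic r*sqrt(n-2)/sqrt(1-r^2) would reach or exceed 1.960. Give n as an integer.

r√(n−2)/√(1−r²) ≥ 1.960  ⇔  n−2 ≥ (1.960)²·(1−r²)/r²
(1−r²)/r² = (1−0.3721)/0.3721 = 1.6874
n ≥ 2 + 3.8416·1.6874 = 2 + 6.4823 = 8.4823
⌈8.4823⌉ = 9

9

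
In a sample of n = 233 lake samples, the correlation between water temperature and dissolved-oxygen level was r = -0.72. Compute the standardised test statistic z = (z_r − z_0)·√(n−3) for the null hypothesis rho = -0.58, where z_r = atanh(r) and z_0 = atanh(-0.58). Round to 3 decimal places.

-3.718

z_r = atanh(-0.72) = -0.907645,  z_0 = atanh(-0.58) = -0.662463
SE = 1/√(n−3) = 1/√230 = 0.065938
z = (z_r − z_0)/SE = (-0.907645 − (-0.662463)) / 0.065938 = -0.245182 / 0.065938 = -3.718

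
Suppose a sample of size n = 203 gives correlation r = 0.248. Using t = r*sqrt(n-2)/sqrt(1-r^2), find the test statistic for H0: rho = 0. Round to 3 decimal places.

1 − r² = 1 − 0.061504 = 0.938496;  √(1−r²) = 0.968760
√(n−2) = √201 = 14.177447
t = r·√(n−2)/√(1−r²) = 0.248 · 14.177447 / 0.968760 = 3.629

3.629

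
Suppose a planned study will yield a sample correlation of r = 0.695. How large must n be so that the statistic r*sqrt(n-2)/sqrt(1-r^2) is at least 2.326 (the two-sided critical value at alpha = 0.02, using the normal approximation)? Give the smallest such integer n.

8

Need r·√(n−2)/√(1−r²) ≥ 2.326
√(n−2) ≥ 2.326·√(1−0.483025) / 0.695 = 2.326·0.719010 / 0.695 = 2.4064
n−2 ≥ 5.7908  ⇒  n ≥ 7.7908
Smallest integer n = 8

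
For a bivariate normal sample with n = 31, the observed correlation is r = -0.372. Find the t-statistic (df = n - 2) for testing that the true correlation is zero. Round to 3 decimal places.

1 − r² = 1 − 0.138384 = 0.861616;  √(1−r²) = 0.928233
√(n−2) = √29 = 5.385165
t = r·√(n−2)/√(1−r²) = -0.372 · 5.385165 / 0.928233 = -2.158

-2.158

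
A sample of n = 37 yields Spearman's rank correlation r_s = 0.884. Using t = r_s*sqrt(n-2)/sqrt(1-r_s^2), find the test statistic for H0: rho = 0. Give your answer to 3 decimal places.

11.187

t = r_s·√(n−2) / √(1−r_s²) with r_s = 0.884, n = 37
  = 0.884·√35 / √(1 − 0.781456)
  = 0.884·5.916080 / 0.467487
  = 5.229815 / 0.467487 = 11.187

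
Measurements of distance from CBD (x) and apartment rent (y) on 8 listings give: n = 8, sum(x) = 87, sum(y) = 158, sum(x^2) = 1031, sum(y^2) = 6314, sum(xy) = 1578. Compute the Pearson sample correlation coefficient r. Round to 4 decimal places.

Numerator: nΣxy − (Σx)(Σy) = 8·1578 − (87)(158) = -1122
Denominator: √[(nΣx²−(Σx)²)(nΣy²−(Σy)²)]
  nΣx²−(Σx)² = 8·1031 − 7569 = 679;  nΣy²−(Σy)² = 8·6314 − 24964 = 25548
  √(679·25548) = √17347092 = 4164.9840
r = -1122 / 4164.9840 = -0.2694

-0.2694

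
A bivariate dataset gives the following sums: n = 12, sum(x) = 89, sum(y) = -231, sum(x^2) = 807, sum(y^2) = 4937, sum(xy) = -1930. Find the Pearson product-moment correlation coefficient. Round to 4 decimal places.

-0.8076

S_xy = nΣxy − ΣxΣy = 12·(-1930) − 89·(-231) = -23160 − (-20559) = -2601
S_xx = nΣx² − (Σx)² = 12·807 − 89² = 9684 − 7921 = 1763
S_yy = nΣy² − (Σy)² = 12·4937 − (-231)² = 59244 − 53361 = 5883
r = S_xy / √(S_xx·S_yy) = -2601 / √(1763·5883) = -2601 / √10371729 = -2601 / 3220.5169 = -0.8076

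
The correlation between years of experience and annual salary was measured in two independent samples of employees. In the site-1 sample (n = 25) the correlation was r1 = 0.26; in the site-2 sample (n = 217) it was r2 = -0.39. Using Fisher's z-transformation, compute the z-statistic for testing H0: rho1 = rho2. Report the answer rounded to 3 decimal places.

Fisher z-transforms: z1 = atanh(0.26) = 0.266108, z2 = atanh(-0.39) = -0.411800; difference d = 0.677908
Var(d) = 1/22 + 1/214 = 0.0454545 + 0.0046729 = 0.0501274
z = d/√Var(d) = 0.677908 / √0.0501274 = 0.677908 / 0.223891 = 3.028

3.028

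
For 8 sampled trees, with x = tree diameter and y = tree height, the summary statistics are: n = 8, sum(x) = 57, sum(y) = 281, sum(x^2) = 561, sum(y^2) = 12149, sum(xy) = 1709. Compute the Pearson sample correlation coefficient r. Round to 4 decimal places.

Numerator: nΣxy − (Σx)(Σy) = 8·1709 − (57)(281) = -2345
Denominator: √[(nΣx²−(Σx)²)(nΣy²−(Σy)²)]
  nΣx²−(Σx)² = 8·561 − 3249 = 1239;  nΣy²−(Σy)² = 8·12149 − 78961 = 18231
  √(1239·18231) = √22588209 = 4752.7054
r = -2345 / 4752.7054 = -0.4934

-0.4934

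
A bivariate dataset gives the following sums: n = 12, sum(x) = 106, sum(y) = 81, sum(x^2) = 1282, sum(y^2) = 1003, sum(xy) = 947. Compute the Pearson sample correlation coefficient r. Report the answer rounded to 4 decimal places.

0.5829

S_xy = nΣxy − ΣxΣy = 12·947 − 106·81 = 11364 − 8586 = 2778
S_xx = nΣx² − (Σx)² = 12·1282 − 106² = 15384 − 11236 = 4148
S_yy = nΣy² − (Σy)² = 12·1003 − 81² = 12036 − 6561 = 5475
r = S_xy / √(S_xx·S_yy) = 2778 / √(4148·5475) = 2778 / √22710300 = 2778 / 4765.5325 = 0.5829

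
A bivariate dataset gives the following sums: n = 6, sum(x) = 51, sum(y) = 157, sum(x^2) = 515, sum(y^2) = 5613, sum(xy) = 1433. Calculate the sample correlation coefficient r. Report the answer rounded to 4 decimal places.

0.2813

S_xy = nΣxy − ΣxΣy = 6·1433 − 51·157 = 8598 − 8007 = 591
S_xx = nΣx² − (Σx)² = 6·515 − 51² = 3090 − 2601 = 489
S_yy = nΣy² − (Σy)² = 6·5613 − 157² = 33678 − 24649 = 9029
r = S_xy / √(S_xx·S_yy) = 591 / √(489·9029) = 591 / √4415181 = 591 / 2101.2332 = 0.2813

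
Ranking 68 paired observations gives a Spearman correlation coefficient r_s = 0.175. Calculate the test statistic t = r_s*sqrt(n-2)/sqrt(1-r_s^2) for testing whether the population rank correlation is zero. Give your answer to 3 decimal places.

t = r_s·√(n−2) / √(1−r_s²) with r_s = 0.175, n = 68
  = 0.175·√66 / √(1 − 0.030625)
  = 0.175·8.124038 / 0.984568
  = 1.421707 / 0.984568 = 1.444

1.444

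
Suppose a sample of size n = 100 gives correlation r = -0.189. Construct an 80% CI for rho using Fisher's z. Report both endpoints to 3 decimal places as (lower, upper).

z_r = atanh(-0.189) = -0.191300;  SE = 1/√(n−3) = 1/√97 = 0.101535
z-limits: -0.191300 ± 1.282·0.101535 = -0.191300 ± 0.130168 = [-0.321468, -0.061132]
ρ-limits: (tanh -0.321468, tanh -0.061132) = (-0.311, -0.061)

(-0.311, -0.061)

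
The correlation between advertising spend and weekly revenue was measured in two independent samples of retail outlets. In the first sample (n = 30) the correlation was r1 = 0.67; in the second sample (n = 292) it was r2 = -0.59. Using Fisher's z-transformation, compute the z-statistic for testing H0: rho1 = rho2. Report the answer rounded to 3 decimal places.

7.396

Fisher z-transforms: z1 = atanh(0.67) = 0.810743, z2 = atanh(-0.59) = -0.677666; difference d = 1.488409
Var(d) = 1/27 + 1/289 = 0.0370370 + 0.0034602 = 0.0404972
z = d/√Var(d) = 1.488409 / √0.0404972 = 1.488409 / 0.201239 = 7.396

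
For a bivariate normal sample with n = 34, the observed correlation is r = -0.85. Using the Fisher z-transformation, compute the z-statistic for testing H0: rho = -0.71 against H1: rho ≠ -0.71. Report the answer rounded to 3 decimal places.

Fisher z: atanh(-0.85) = -1.256153, atanh(-0.71) = -0.887184
z = (z_r − z_0)·√(n−3) = (-1.256153 − (-0.887184))·√31 = -0.368969 · 5.567764 = -2.054

-2.054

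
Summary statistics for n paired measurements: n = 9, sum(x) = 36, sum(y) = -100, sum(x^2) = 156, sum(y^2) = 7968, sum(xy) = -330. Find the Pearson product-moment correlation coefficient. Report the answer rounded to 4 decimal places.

0.2440

Numerator: nΣxy − (Σx)(Σy) = 9·(-330) − (36)(-100) = 630
Denominator: √[(nΣx²−(Σx)²)(nΣy²−(Σy)²)]
  nΣx²−(Σx)² = 9·156 − 1296 = 108;  nΣy²−(Σy)² = 9·7968 − 10000 = 61712
  √(108·61712) = √6664896 = 2581.6460
r = 630 / 2581.6460 = 0.2440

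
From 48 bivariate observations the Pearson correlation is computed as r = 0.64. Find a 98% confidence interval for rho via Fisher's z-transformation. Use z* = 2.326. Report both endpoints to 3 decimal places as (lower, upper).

(0.390, 0.802)

z_r = atanh(0.64) = 0.758174;  SE = 1/√(n−3) = 1/√45 = 0.149071
z-limits: 0.758174 ± 2.326·0.149071 = 0.758174 ± 0.346739 = [0.411435, 1.104913]
ρ-limits: (tanh 0.411435, tanh 1.104913) = (0.390, 0.802)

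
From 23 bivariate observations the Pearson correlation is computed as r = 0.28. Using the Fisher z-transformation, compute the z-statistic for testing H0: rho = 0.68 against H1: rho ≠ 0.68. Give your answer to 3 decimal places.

Fisher z: atanh(0.28) = 0.287682, atanh(0.68) = 0.829114
z = (z_r − z_0)·√(n−3) = (0.287682 − 0.829114)·√20 = -0.541432 · 4.472136 = -2.421

-2.421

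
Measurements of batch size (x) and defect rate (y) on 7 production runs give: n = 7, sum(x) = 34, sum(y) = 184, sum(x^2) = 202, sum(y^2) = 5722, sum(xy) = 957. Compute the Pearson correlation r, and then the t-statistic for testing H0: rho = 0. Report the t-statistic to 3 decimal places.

0.836

S_xy = nΣxy − ΣxΣy = 7·957 − 34·184 = 6699 − 6256 = 443
S_xx = nΣx² − (Σx)² = 7·202 − 34² = 1414 − 1156 = 258
S_yy = nΣy² − (Σy)² = 7·5722 − 184² = 40054 − 33856 = 6198
r = S_xy / √(S_xx·S_yy) = 443 / √(258·6198) = 443 / √1599084 = 443 / 1264.5489 = 0.3503
t = r·√(n−2)/√(1−r²) = 0.3503·√5 / √(1−0.122710) = 0.783295 / 0.936638 = 0.836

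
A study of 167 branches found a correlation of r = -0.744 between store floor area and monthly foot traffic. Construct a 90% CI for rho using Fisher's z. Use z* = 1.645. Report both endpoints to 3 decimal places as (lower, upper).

(-0.796, -0.681)

z_r = atanh(-0.744) = -0.959380;  SE = 1/√(n−3) = 1/√164 = 0.078087
z-limits: -0.959380 ± 1.645·0.078087 = -0.959380 ± 0.128453 = [-1.087833, -0.830927]
ρ-limits: (tanh -1.087833, tanh -0.830927) = (-0.796, -0.681)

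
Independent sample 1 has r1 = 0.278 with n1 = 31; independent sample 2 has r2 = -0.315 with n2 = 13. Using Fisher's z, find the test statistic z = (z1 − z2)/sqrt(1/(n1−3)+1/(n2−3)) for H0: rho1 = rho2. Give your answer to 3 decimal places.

Fisher z-transforms: z1 = atanh(0.278) = 0.285513, z2 = atanh(-0.315) = -0.326087; difference d = 0.611600
Var(d) = 1/28 + 1/10 = 0.0357143 + 0.1000000 = 0.1357143
z = d/√Var(d) = 0.611600 / √0.1357143 = 0.611600 / 0.368394 = 1.660

1.660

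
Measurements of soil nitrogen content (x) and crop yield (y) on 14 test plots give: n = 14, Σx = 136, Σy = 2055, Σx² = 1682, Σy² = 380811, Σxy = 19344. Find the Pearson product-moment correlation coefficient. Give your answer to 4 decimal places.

-0.1158

S_xy = nΣxy − ΣxΣy = 14·19344 − 136·2055 = 270816 − 279480 = -8664
S_xx = nΣx² − (Σx)² = 14·1682 − 136² = 23548 − 18496 = 5052
S_yy = nΣy² − (Σy)² = 14·380811 − 2055² = 5331354 − 4223025 = 1108329
r = S_xy / √(S_xx·S_yy) = -8664 / √(5052·1108329) = -8664 / √5599278108 = -8664 / 74828.3242 = -0.1158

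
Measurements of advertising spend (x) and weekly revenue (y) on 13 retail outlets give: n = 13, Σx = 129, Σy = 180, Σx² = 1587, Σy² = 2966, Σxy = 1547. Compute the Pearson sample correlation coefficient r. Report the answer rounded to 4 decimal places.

-0.6272

Numerator: nΣxy − (Σx)(Σy) = 13·1547 − (129)(180) = -3109
Denominator: √[(nΣx²−(Σx)²)(nΣy²−(Σy)²)]
  nΣx²−(Σx)² = 13·1587 − 16641 = 3990;  nΣy²−(Σy)² = 13·2966 − 32400 = 6158
  √(3990·6158) = √24570420 = 4956.8559
r = -3109 / 4956.8559 = -0.6272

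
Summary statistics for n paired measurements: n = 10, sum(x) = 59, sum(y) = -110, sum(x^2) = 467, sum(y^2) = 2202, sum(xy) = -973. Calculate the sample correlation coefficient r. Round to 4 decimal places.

Numerator: nΣxy − (Σx)(Σy) = 10·(-973) − (59)(-110) = -3240
Denominator: √[(nΣx²−(Σx)²)(nΣy²−(Σy)²)]
  nΣx²−(Σx)² = 10·467 − 3481 = 1189;  nΣy²−(Σy)² = 10·2202 − 12100 = 9920
  √(1189·9920) = √11794880 = 3434.3675
r = -3240 / 3434.3675 = -0.9434

-0.9434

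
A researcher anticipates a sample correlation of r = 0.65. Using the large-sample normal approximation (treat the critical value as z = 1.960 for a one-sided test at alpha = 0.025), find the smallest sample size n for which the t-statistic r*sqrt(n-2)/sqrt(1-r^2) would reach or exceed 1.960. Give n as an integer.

8

r√(n−2)/√(1−r²) ≥ 1.960  ⇔  n−2 ≥ (1.960)²·(1−r²)/r²
(1−r²)/r² = (1−0.4225)/0.4225 = 1.3669
n ≥ 2 + 3.8416·1.3669 = 2 + 5.2511 = 7.2511
⌈7.2511⌉ = 8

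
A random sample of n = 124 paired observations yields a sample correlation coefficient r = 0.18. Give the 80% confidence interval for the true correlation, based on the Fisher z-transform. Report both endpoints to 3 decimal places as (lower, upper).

(0.065, 0.290)

z_r = atanh(0.18) = 0.181983;  SE = 1/√(n−3) = 1/√121 = 0.090909
z-limits: 0.181983 ± 1.282·0.090909 = 0.181983 ± 0.116545 = [0.065438, 0.298528]
ρ-limits: (tanh 0.065438, tanh 0.298528) = (0.065, 0.290)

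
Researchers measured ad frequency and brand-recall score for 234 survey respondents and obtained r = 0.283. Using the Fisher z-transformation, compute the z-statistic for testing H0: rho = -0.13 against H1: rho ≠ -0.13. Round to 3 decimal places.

6.409

Fisher z: atanh(0.283) = 0.290940, atanh(-0.13) = -0.130740
z = (z_r − z_0)·√(n−3) = (0.290940 − (-0.130740))·√231 = 0.421680 · 15.198684 = 6.409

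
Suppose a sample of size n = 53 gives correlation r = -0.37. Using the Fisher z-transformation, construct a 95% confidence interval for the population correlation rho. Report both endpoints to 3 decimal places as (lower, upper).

(-0.582, -0.111)

z_r = atanh(-0.37) = -0.388423;  SE = 1/√(n−3) = 1/√50 = 0.141421
z-limits: -0.388423 ± 1.960·0.141421 = -0.388423 ± 0.277185 = [-0.665608, -0.111238]
ρ-limits: (tanh -0.665608, tanh -0.111238) = (-0.582, -0.111)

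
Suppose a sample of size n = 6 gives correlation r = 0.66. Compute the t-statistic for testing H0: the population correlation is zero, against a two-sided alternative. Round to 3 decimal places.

1 − r² = 1 − 0.4356 = 0.5644;  √(1−r²) = 0.751266
√(n−2) = √4 = 2.000000
t = r·√(n−2)/√(1−r²) = 0.66 · 2.000000 / 0.751266 = 1.757

1.757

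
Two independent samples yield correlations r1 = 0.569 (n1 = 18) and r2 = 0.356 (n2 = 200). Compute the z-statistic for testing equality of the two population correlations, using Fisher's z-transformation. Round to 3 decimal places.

1.022

z1 = atanh(0.569) = 0.646043,  z2 = atanh(0.356) = 0.372298
SE = √(1/(n1−3) + 1/(n2−3)) = √(1/15 + 1/197) = √(0.0666667 + 0.0050761) = √0.0717428 = 0.267848
z = (z1 − z2)/SE = (0.646043 − 0.372298) / 0.267848 = 0.273745 / 0.267848 = 1.022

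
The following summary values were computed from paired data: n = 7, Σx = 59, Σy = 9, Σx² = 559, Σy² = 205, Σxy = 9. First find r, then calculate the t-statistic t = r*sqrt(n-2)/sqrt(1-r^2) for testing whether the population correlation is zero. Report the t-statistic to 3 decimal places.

S_xy = nΣxy − ΣxΣy = 7·9 − 59·9 = 63 − 531 = -468
S_xx = nΣx² − (Σx)² = 7·559 − 59² = 3913 − 3481 = 432
S_yy = nΣy² − (Σy)² = 7·205 − 9² = 1435 − 81 = 1354
r = S_xy / √(S_xx·S_yy) = -468 / √(432·1354) = -468 / √584928 = -468 / 764.8059 = -0.6119
t = r·√(n−2)/√(1−r²) = -0.6119·√5 / √(1−0.374422) = -1.368250 / 0.790935 = -1.730

-1.730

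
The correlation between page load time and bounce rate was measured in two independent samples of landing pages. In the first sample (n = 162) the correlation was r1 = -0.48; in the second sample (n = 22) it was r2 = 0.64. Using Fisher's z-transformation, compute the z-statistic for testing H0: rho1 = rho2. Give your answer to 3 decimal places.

z1 = atanh(-0.48) = -0.522984,  z2 = atanh(0.64) = 0.758174
SE = √(1/(n1−3) + 1/(n2−3)) = √(1/159 + 1/19) = √(0.0062893 + 0.0526316) = √0.0589209 = 0.242736
z = (z1 − z2)/SE = (-0.522984 − 0.758174) / 0.242736 = -1.281158 / 0.242736 = -5.278

-5.278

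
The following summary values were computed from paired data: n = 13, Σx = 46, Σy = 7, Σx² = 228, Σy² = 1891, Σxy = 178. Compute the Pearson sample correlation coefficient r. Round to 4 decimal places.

0.4367

Numerator: nΣxy − (Σx)(Σy) = 13·178 − (46)(7) = 1992
Denominator: √[(nΣx²−(Σx)²)(nΣy²−(Σy)²)]
  nΣx²−(Σx)² = 13·228 − 2116 = 848;  nΣy²−(Σy)² = 13·1891 − 49 = 24534
  √(848·24534) = √20804832 = 4561.2314
r = 1992 / 4561.2314 = 0.4367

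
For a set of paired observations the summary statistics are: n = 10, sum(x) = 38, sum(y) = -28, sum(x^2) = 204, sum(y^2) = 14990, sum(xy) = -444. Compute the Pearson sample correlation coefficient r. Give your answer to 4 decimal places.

Numerator: nΣxy − (Σx)(Σy) = 10·(-444) − (38)(-28) = -3376
Denominator: √[(nΣx²−(Σx)²)(nΣy²−(Σy)²)]
  nΣx²−(Σx)² = 10·204 − 1444 = 596;  nΣy²−(Σy)² = 10·14990 − 784 = 149116
  √(596·149116) = √88873136 = 9427.2550
r = -3376 / 9427.2550 = -0.3581

-0.3581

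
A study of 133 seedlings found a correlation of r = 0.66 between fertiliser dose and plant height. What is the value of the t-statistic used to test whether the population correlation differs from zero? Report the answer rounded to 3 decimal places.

10.055

t = r·√(n−2) / √(1−r²) with r = 0.66, n = 133
  = 0.66·√131 / √(1 − 0.4356)
  = 0.66·11.445523 / 0.751266
  = 7.554045 / 0.751266 = 10.055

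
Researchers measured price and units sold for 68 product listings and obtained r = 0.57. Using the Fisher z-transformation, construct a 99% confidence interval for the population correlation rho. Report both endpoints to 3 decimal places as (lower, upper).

(0.317, 0.747)

Fisher z: z_r = atanh(r) = ½·ln((1+0.57)/(1−0.57)) = 0.647523
SE(z) = 1/√(n−3) = 1/√65 = 0.124035
99% ⇒ z* = 2.576; margin = 2.576·0.124035 = 0.319514
CI on z-scale: (0.328009, 0.967037)
Back-transform: tanh(0.328009) = 0.316731, tanh(0.967037) = 0.747399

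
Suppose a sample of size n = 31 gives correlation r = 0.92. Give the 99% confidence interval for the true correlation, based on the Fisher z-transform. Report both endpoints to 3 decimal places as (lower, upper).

z_r = atanh(0.92) = 1.589027;  SE = 1/√(n−3) = 1/√28 = 0.188982
z-limits: 1.589027 ± 2.576·0.188982 = 1.589027 ± 0.486818 = [1.102209, 2.075845]
ρ-limits: (tanh 1.102209, tanh 2.075845) = (0.801, 0.969)

(0.801, 0.969)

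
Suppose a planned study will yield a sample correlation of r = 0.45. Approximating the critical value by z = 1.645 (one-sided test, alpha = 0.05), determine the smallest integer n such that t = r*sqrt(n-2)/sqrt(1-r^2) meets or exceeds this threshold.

13

r√(n−2)/√(1−r²) ≥ 1.645  ⇔  n−2 ≥ (1.645)²·(1−r²)/r²
(1−r²)/r² = (1−0.2025)/0.2025 = 3.9383
n ≥ 2 + 2.706025·3.9383 = 2 + 10.6571 = 12.6571
⌈12.6571⌉ = 13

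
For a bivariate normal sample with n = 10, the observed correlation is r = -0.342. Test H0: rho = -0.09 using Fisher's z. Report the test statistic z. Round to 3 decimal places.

z_r = atanh(-0.342) = -0.356356,  z_0 = atanh(-0.09) = -0.090244
SE = 1/√(n−3) = 1/√7 = 0.377964
z = (z_r − z_0)/SE = (-0.356356 − (-0.090244)) / 0.377964 = -0.266112 / 0.377964 = -0.704

-0.704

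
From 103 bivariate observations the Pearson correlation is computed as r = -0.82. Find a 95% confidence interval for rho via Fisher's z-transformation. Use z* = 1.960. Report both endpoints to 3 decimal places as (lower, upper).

z_r = atanh(-0.82) = -1.156817;  SE = 1/√(n−3) = 1/√100 = 0.100000
z-limits: -1.156817 ± 1.960·0.100000 = -1.156817 ± 0.196000 = [-1.352817, -0.960817]
ρ-limits: (tanh -1.352817, tanh -0.960817) = (-0.875, -0.745)

(-0.875, -0.745)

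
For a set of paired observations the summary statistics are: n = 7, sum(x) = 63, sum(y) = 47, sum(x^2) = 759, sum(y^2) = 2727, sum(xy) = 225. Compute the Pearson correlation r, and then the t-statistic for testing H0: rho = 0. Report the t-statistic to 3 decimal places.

-0.680

S_xy = nΣxy − ΣxΣy = 7·225 − 63·47 = 1575 − 2961 = -1386
S_xx = nΣx² − (Σx)² = 7·759 − 63² = 5313 − 3969 = 1344
S_yy = nΣy² − (Σy)² = 7·2727 − 47² = 19089 − 2209 = 16880
r = S_xy / √(S_xx·S_yy) = -1386 / √(1344·16880) = -1386 / √22686720 = -1386 / 4763.0578 = -0.2910
t = r·√(n−2)/√(1−r²) = -0.2910·√5 / √(1−0.084681) = -0.650696 / 0.956723 = -0.680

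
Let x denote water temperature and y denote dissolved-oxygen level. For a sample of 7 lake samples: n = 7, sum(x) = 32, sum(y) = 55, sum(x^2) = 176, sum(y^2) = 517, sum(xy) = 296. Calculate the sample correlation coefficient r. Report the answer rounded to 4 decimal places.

Numerator: nΣxy − (Σx)(Σy) = 7·296 − (32)(55) = 312
Denominator: √[(nΣx²−(Σx)²)(nΣy²−(Σy)²)]
  nΣx²−(Σx)² = 7·176 − 1024 = 208;  nΣy²−(Σy)² = 7·517 − 3025 = 594
  √(208·594) = √123552 = 351.4996
r = 312 / 351.4996 = 0.8876

0.8876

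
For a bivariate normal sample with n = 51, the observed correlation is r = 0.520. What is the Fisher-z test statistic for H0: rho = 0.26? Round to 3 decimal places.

2.149

z_r = atanh(0.520) = 0.576340,  z_0 = atanh(0.26) = 0.266108
SE = 1/√(n−3) = 1/√48 = 0.144338
z = (z_r − z_0)/SE = (0.576340 − 0.266108) / 0.144338 = 0.310232 / 0.144338 = 2.149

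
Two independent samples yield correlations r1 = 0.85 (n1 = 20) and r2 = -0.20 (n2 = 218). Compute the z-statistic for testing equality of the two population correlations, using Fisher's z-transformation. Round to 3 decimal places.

z1 = atanh(0.85) = 1.256153,  z2 = atanh(-0.20) = -0.202733
SE = √(1/(n1−3) + 1/(n2−3)) = √(1/17 + 1/215) = √(0.0588235 + 0.0046512) = √0.0634747 = 0.251942
z = (z1 − z2)/SE = (1.256153 − (-0.202733)) / 0.251942 = 1.458886 / 0.251942 = 5.791

5.791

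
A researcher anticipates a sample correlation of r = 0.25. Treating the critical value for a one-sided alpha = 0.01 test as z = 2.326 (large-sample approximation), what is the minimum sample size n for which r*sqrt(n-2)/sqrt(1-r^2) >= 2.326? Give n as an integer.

84

Need r·√(n−2)/√(1−r²) ≥ 2.326
√(n−2) ≥ 2.326·√(1−0.0625) / 0.25 = 2.326·0.968246 / 0.25 = 9.0086
n−2 ≥ 81.1549  ⇒  n ≥ 83.1549
Smallest integer n = 84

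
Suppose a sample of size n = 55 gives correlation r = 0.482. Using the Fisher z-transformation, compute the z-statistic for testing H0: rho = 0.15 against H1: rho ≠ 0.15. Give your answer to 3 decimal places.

Fisher z: atanh(0.482) = 0.525586, atanh(0.15) = 0.151140
z = (z_r − z_0)·√(n−3) = (0.525586 − 0.151140)·√52 = 0.374446 · 7.211103 = 2.700

2.700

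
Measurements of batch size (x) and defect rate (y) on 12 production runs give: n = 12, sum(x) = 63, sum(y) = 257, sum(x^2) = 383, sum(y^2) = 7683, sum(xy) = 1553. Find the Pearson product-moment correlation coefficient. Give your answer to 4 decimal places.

S_xy = nΣxy − ΣxΣy = 12·1553 − 63·257 = 18636 − 16191 = 2445
S_xx = nΣx² − (Σx)² = 12·383 − 63² = 4596 − 3969 = 627
S_yy = nΣy² − (Σy)² = 12·7683 − 257² = 92196 − 66049 = 26147
r = S_xy / √(S_xx·S_yy) = 2445 / √(627·26147) = 2445 / √16394169 = 2445 / 4048.9714 = 0.6039

0.6039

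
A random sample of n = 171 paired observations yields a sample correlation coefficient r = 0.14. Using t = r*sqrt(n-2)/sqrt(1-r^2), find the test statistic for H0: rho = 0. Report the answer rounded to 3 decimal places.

1.838

t = r·√(n−2) / √(1−r²) with r = 0.14, n = 171
  = 0.14·√169 / √(1 − 0.0196)
  = 0.14·13.000000 / 0.990152
  = 1.820000 / 0.990152 = 1.838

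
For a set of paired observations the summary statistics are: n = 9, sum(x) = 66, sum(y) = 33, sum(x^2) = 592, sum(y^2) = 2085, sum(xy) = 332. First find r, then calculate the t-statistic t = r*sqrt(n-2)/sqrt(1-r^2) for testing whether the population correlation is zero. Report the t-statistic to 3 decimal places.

0.527

S_xy = nΣxy − ΣxΣy = 9·332 − 66·33 = 2988 − 2178 = 810
S_xx = nΣx² − (Σx)² = 9·592 − 66² = 5328 − 4356 = 972
S_yy = nΣy² − (Σy)² = 9·2085 − 33² = 18765 − 1089 = 17676
r = S_xy / √(S_xx·S_yy) = 810 / √(972·17676) = 810 / √17181072 = 810 / 4145.0057 = 0.1954
t = r·√(n−2)/√(1−r²) = 0.1954·√7 / √(1−0.038181) = 0.516980 / 0.980724 = 0.527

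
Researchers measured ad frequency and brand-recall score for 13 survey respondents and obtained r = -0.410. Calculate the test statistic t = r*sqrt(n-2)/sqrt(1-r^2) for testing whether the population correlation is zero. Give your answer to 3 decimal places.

1 − r² = 1 − 0.168100 = 0.831900;  √(1−r²) = 0.912086
√(n−2) = √11 = 3.316625
t = r·√(n−2)/√(1−r²) = -0.410 · 3.316625 / 0.912086 = -1.491

-1.491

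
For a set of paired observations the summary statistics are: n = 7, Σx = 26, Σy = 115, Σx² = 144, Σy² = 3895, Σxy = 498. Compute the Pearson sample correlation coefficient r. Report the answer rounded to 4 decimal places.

Numerator: nΣxy − (Σx)(Σy) = 7·498 − (26)(115) = 496
Denominator: √[(nΣx²−(Σx)²)(nΣy²−(Σy)²)]
  nΣx²−(Σx)² = 7·144 − 676 = 332;  nΣy²−(Σy)² = 7·3895 − 13225 = 14040
  √(332·14040) = √4661280 = 2158.9998
r = 496 / 2158.9998 = 0.2297

0.2297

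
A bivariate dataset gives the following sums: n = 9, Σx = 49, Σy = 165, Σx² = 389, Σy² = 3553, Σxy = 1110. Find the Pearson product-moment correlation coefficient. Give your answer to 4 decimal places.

0.8332

Numerator: nΣxy − (Σx)(Σy) = 9·1110 − (49)(165) = 1905
Denominator: √[(nΣx²−(Σx)²)(nΣy²−(Σy)²)]
  nΣx²−(Σx)² = 9·389 − 2401 = 1100;  nΣy²−(Σy)² = 9·3553 − 27225 = 4752
  √(1100·4752) = √5227200 = 2286.3071
r = 1905 / 2286.3071 = 0.8332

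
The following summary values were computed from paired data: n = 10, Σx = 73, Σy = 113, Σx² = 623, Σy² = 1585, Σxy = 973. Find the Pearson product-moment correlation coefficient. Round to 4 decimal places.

0.8889

Numerator: nΣxy − (Σx)(Σy) = 10·973 − (73)(113) = 1481
Denominator: √[(nΣx²−(Σx)²)(nΣy²−(Σy)²)]
  nΣx²−(Σx)² = 10·623 − 5329 = 901;  nΣy²−(Σy)² = 10·1585 − 12769 = 3081
  √(901·3081) = √2775981 = 1666.1275
r = 1481 / 1666.1275 = 0.8889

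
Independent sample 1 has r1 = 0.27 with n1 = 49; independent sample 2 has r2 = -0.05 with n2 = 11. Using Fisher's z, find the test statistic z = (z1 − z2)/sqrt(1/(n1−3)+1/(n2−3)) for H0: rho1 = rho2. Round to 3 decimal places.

z1 = atanh(0.27) = 0.276864,  z2 = atanh(-0.05) = -0.050042
SE = √(1/(n1−3) + 1/(n2−3)) = √(1/46 + 1/8) = √(0.0217391 + 0.1250000) = √0.1467391 = 0.383065
z = (z1 − z2)/SE = (0.276864 − (-0.050042)) / 0.383065 = 0.326906 / 0.383065 = 0.853

0.853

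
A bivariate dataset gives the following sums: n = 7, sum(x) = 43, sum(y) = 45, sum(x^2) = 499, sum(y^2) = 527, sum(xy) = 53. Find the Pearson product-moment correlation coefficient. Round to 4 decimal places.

Numerator: nΣxy − (Σx)(Σy) = 7·53 − (43)(45) = -1564
Denominator: √[(nΣx²−(Σx)²)(nΣy²−(Σy)²)]
  nΣx²−(Σx)² = 7·499 − 1849 = 1644;  nΣy²−(Σy)² = 7·527 − 2025 = 1664
  √(1644·1664) = √2735616 = 1653.9698
r = -1564 / 1653.9698 = -0.9456

-0.9456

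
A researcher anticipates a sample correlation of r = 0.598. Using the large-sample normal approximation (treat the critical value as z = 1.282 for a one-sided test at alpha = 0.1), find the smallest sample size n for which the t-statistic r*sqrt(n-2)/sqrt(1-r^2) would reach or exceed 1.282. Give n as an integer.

5

r√(n−2)/√(1−r²) ≥ 1.282  ⇔  n−2 ≥ (1.282)²·(1−r²)/r²
(1−r²)/r² = (1−0.357604)/0.357604 = 1.7964
n ≥ 2 + 1.643524·1.7964 = 2 + 2.9524 = 4.9524
⌈4.9524⌉ = 5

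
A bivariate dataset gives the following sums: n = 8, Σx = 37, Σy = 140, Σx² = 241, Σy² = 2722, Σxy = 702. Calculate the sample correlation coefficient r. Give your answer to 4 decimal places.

0.3953

S_xy = nΣxy − ΣxΣy = 8·702 − 37·140 = 5616 − 5180 = 436
S_xx = nΣx² − (Σx)² = 8·241 − 37² = 1928 − 1369 = 559
S_yy = nΣy² − (Σy)² = 8·2722 − 140² = 21776 − 19600 = 2176
r = S_xy / √(S_xx·S_yy) = 436 / √(559·2176) = 436 / √1216384 = 436 / 1102.8980 = 0.3953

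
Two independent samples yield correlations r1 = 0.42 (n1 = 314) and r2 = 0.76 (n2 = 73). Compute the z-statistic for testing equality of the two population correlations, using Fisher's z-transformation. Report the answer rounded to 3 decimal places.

-4.146

z1 = atanh(0.42) = 0.447692,  z2 = atanh(0.76) = 0.996215
SE = √(1/(n1−3) + 1/(n2−3)) = √(1/311 + 1/70) = √(0.0032154 + 0.0142857) = √0.0175011 = 0.132292
z = (z1 − z2)/SE = (0.447692 − 0.996215) / 0.132292 = -0.548523 / 0.132292 = -4.146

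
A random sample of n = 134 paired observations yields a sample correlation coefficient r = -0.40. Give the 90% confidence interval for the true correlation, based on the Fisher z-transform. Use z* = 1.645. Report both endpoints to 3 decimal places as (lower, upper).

(-0.513, -0.273)

z_r = atanh(-0.40) = -0.423649;  SE = 1/√(n−3) = 1/√131 = 0.087370
z-limits: -0.423649 ± 1.645·0.087370 = -0.423649 ± 0.143724 = [-0.567373, -0.279925]
ρ-limits: (tanh -0.567373, tanh -0.279925) = (-0.513, -0.273)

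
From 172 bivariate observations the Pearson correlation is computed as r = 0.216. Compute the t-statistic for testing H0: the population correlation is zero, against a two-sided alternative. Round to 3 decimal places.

2.884

t = r·√(n−2) / √(1−r²) with r = 0.216, n = 172
  = 0.216·√170 / √(1 − 0.046656)
  = 0.216·13.038405 / 0.976393
  = 2.816295 / 0.976393 = 2.884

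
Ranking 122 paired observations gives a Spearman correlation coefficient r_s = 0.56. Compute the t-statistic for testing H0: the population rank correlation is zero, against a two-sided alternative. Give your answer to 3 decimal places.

1 − r_s² = 1 − 0.3136 = 0.6864;  √(1−r_s²) = 0.828493
√(n−2) = √120 = 10.954451
t = r_s·√(n−2)/√(1−r_s²) = 0.56 · 10.954451 / 0.828493 = 7.404

7.404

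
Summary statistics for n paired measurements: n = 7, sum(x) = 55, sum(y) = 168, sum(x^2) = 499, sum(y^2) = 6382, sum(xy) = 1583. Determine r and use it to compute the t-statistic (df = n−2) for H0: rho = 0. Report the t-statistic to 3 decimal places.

S_xy = nΣxy − ΣxΣy = 7·1583 − 55·168 = 11081 − 9240 = 1841
S_xx = nΣx² − (Σx)² = 7·499 − 55² = 3493 − 3025 = 468
S_yy = nΣy² − (Σy)² = 7·6382 − 168² = 44674 − 28224 = 16450
r = S_xy / √(S_xx·S_yy) = 1841 / √(468·16450) = 1841 / √7698600 = 1841 / 2774.6351 = 0.6635
t = r·√(n−2)/√(1−r²) = 0.6635·√5 / √(1−0.440232) = 1.483631 / 0.748176 = 1.983

1.983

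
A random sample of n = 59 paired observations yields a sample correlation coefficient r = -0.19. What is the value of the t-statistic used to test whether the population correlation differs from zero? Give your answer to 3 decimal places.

-1.461

1 − r² = 1 − 0.0361 = 0.9639;  √(1−r²) = 0.981784
√(n−2) = √57 = 7.549834
t = r·√(n−2)/√(1−r²) = -0.19 · 7.549834 / 0.981784 = -1.461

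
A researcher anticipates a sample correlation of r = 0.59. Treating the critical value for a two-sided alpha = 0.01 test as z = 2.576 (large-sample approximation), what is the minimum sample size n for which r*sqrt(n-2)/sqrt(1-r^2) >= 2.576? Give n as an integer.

15

r√(n−2)/√(1−r²) ≥ 2.576  ⇔  n−2 ≥ (2.576)²·(1−r²)/r²
(1−r²)/r² = (1−0.3481)/0.3481 = 1.8727
n ≥ 2 + 6.635776·1.8727 = 2 + 12.4268 = 14.4268
⌈14.4268⌉ = 15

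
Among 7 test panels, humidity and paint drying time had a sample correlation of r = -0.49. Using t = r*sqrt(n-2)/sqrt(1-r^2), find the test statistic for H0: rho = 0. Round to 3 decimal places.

-1.257

1 − r² = 1 − 0.2401 = 0.7599;  √(1−r²) = 0.871722
√(n−2) = √5 = 2.236068
t = r·√(n−2)/√(1−r²) = -0.49 · 2.236068 / 0.871722 = -1.257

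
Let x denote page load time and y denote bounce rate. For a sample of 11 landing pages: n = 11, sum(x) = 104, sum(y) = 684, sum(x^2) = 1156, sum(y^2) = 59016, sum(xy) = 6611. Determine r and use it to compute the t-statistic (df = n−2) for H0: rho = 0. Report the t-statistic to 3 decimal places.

0.257

S_xy = nΣxy − ΣxΣy = 11·6611 − 104·684 = 72721 − 71136 = 1585
S_xx = nΣx² − (Σx)² = 11·1156 − 104² = 12716 − 10816 = 1900
S_yy = nΣy² − (Σy)² = 11·59016 − 684² = 649176 − 467856 = 181320
r = S_xy / √(S_xx·S_yy) = 1585 / √(1900·181320) = 1585 / √344508000 = 1585 / 18560.9267 = 0.0854
t = r·√(n−2)/√(1−r²) = 0.0854·√9 / √(1−0.007293) = 0.256200 / 0.996347 = 0.257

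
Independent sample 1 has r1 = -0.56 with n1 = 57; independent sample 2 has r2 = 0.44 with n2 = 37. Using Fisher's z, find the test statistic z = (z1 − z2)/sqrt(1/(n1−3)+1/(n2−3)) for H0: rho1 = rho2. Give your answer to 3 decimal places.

-5.048

Fisher z-transforms: z1 = atanh(-0.56) = -0.632833, z2 = atanh(0.44) = 0.472231; difference d = -1.105064
Var(d) = 1/54 + 1/34 = 0.0185185 + 0.0294118 = 0.0479303
z = d/√Var(d) = -1.105064 / √0.0479303 = -1.105064 / 0.218930 = -5.048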